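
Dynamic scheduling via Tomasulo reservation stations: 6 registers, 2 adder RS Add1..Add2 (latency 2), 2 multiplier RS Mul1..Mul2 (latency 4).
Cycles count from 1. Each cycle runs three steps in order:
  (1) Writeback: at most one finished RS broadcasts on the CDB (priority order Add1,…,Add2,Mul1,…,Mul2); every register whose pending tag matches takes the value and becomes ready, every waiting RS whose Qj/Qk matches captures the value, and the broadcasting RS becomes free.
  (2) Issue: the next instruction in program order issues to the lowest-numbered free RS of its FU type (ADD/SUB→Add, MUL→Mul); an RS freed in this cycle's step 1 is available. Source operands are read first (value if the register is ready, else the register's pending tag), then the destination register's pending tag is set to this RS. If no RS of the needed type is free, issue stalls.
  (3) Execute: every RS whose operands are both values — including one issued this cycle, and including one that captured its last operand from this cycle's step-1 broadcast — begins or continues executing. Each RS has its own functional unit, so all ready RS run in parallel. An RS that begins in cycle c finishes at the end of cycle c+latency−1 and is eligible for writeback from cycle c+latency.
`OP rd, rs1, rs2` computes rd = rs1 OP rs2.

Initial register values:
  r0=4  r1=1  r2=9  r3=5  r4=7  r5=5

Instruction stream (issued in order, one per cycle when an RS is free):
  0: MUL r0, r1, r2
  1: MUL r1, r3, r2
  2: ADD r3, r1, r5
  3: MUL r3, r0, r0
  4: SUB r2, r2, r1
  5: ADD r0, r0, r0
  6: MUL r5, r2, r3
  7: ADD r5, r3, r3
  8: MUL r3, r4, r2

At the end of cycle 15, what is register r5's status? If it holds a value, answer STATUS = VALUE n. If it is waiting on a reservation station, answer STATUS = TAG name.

c1: issue MUL r0<-Mul1 | r0:Mul1,r1:1,r2:9,r3:5,r4:7,r5:5
c2: issue MUL r1<-Mul2 | r0:Mul1,r1:Mul2,r2:9,r3:5,r4:7,r5:5
c3: issue ADD r3<-Add1 | r0:Mul1,r1:Mul2,r2:9,r3:Add1,r4:7,r5:5
c4: stall | r0:Mul1,r1:Mul2,r2:9,r3:Add1,r4:7,r5:5
c5: CDB Mul1=9; issue MUL r3<-Mul1 | r0:9,r1:Mul2,r2:9,r3:Mul1,r4:7,r5:5
c6: CDB Mul2=45; issue SUB r2<-Add2 | r0:9,r1:45,r2:Add2,r3:Mul1,r4:7,r5:5
c7: stall | r0:9,r1:45,r2:Add2,r3:Mul1,r4:7,r5:5
c8: CDB Add1=50; issue ADD r0<-Add1 | r0:Add1,r1:45,r2:Add2,r3:Mul1,r4:7,r5:5
c9: CDB Add2=-36; issue MUL r5<-Mul2 | r0:Add1,r1:45,r2:-36,r3:Mul1,r4:7,r5:Mul2
c10: CDB Add1=18; issue ADD r5<-Add1 | r0:18,r1:45,r2:-36,r3:Mul1,r4:7,r5:Add1
c11: CDB Mul1=81; issue MUL r3<-Mul1 | r0:18,r1:45,r2:-36,r3:Mul1,r4:7,r5:Add1
c12: - | r0:18,r1:45,r2:-36,r3:Mul1,r4:7,r5:Add1
c13: CDB Add1=162 | r0:18,r1:45,r2:-36,r3:Mul1,r4:7,r5:162
c14: - | r0:18,r1:45,r2:-36,r3:Mul1,r4:7,r5:162
c15: CDB Mul1=-252 | r0:18,r1:45,r2:-36,r3:-252,r4:7,r5:162

STATUS = VALUE 162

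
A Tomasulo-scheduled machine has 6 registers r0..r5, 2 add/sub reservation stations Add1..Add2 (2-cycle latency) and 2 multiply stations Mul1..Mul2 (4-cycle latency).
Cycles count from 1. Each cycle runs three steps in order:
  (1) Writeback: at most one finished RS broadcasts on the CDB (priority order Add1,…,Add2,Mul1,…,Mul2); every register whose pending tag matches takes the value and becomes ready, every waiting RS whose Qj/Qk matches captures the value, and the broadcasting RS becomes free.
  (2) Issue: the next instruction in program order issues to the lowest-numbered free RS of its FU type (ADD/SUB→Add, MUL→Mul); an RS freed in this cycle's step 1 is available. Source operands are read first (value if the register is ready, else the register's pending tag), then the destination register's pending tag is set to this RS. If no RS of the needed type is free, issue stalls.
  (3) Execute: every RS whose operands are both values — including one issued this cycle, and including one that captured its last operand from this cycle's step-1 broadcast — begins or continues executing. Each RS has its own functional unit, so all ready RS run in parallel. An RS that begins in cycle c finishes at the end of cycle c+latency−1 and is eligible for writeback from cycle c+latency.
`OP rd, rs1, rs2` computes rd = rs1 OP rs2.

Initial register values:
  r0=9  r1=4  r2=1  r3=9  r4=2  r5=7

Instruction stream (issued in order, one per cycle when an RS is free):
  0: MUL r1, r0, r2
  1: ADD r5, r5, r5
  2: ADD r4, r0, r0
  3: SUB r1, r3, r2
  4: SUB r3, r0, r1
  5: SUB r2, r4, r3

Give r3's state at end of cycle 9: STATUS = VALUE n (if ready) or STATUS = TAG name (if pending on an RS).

STATUS = VALUE 1

c1: issue MUL r1<-Mul1 | r0:9,r1:Mul1,r2:1,r3:9,r4:2,r5:7
c2: issue ADD r5<-Add1 | r0:9,r1:Mul1,r2:1,r3:9,r4:2,r5:Add1
c3: issue ADD r4<-Add2 | r0:9,r1:Mul1,r2:1,r3:9,r4:Add2,r5:Add1
c4: CDB Add1=14; issue SUB r1<-Add1 | r0:9,r1:Add1,r2:1,r3:9,r4:Add2,r5:14
c5: CDB Add2=18; issue SUB r3<-Add2 | r0:9,r1:Add1,r2:1,r3:Add2,r4:18,r5:14
c6: CDB Add1=8; issue SUB r2<-Add1 | r0:9,r1:8,r2:Add1,r3:Add2,r4:18,r5:14
c7: CDB Mul1=9 | r0:9,r1:8,r2:Add1,r3:Add2,r4:18,r5:14
c8: CDB Add2=1 | r0:9,r1:8,r2:Add1,r3:1,r4:18,r5:14
c9: - | r0:9,r1:8,r2:Add1,r3:1,r4:18,r5:14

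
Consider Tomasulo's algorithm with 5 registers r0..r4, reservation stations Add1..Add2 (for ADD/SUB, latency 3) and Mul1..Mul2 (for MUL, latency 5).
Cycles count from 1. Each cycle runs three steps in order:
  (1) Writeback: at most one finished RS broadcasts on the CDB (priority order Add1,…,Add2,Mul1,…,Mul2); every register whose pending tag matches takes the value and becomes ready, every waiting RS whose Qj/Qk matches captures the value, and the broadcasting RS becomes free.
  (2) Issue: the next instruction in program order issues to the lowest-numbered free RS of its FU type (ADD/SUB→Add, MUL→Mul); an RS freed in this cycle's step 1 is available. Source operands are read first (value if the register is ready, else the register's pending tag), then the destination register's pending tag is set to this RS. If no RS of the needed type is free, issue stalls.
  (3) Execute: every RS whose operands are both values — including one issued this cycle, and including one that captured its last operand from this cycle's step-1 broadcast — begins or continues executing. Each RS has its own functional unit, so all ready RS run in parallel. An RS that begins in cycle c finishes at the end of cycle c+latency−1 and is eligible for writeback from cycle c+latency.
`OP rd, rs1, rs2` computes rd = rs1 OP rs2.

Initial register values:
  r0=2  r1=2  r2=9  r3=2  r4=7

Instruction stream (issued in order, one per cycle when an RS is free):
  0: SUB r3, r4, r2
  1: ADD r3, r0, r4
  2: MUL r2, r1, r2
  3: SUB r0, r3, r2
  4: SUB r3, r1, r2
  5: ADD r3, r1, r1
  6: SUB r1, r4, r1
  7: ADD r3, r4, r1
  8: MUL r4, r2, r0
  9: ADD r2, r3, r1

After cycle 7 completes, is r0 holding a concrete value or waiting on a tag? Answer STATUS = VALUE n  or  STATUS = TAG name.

STATUS = TAG Add1

c1: issue SUB r3<-Add1 | r0:2,r1:2,r2:9,r3:Add1,r4:7
c2: issue ADD r3<-Add2 | r0:2,r1:2,r2:9,r3:Add2,r4:7
c3: issue MUL r2<-Mul1 | r0:2,r1:2,r2:Mul1,r3:Add2,r4:7
c4: CDB Add1=-2; issue SUB r0<-Add1 | r0:Add1,r1:2,r2:Mul1,r3:Add2,r4:7
c5: CDB Add2=9; issue SUB r3<-Add2 | r0:Add1,r1:2,r2:Mul1,r3:Add2,r4:7
c6: stall | r0:Add1,r1:2,r2:Mul1,r3:Add2,r4:7
c7: stall | r0:Add1,r1:2,r2:Mul1,r3:Add2,r4:7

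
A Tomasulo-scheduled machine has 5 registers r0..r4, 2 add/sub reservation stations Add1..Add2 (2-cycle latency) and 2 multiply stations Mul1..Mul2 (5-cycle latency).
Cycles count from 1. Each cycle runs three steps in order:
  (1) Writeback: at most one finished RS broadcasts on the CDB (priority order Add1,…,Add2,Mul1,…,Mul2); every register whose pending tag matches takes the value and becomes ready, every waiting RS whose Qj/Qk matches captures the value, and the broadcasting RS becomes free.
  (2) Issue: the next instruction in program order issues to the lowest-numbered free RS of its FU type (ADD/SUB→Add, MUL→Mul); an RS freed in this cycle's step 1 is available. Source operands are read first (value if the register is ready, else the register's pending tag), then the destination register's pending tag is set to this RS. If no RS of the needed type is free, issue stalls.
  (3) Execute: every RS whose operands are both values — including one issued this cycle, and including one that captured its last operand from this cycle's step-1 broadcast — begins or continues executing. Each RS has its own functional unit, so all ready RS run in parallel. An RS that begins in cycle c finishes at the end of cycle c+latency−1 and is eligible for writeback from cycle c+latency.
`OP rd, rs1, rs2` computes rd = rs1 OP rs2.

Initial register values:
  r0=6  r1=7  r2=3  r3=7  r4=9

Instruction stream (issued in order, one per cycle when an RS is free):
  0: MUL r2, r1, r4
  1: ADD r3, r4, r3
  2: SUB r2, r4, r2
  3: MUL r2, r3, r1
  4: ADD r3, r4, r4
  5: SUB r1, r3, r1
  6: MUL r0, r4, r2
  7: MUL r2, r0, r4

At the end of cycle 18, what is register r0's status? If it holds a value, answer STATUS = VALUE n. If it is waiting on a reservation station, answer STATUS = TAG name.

  c1: issue MUL r2<-Mul1  regs: r0:6,r1:7,r2:Mul1,r3:7,r4:9
  c2: issue ADD r3<-Add1  regs: r0:6,r1:7,r2:Mul1,r3:Add1,r4:9
  c3: issue SUB r2<-Add2  regs: r0:6,r1:7,r2:Add2,r3:Add1,r4:9
  c4: CDB Add1=16; issue MUL r2<-Mul2  regs: r0:6,r1:7,r2:Mul2,r3:16,r4:9
  c5: issue ADD r3<-Add1  regs: r0:6,r1:7,r2:Mul2,r3:Add1,r4:9
  c6: CDB Mul1=63; stall  regs: r0:6,r1:7,r2:Mul2,r3:Add1,r4:9
  c7: CDB Add1=18; issue SUB r1<-Add1  regs: r0:6,r1:Add1,r2:Mul2,r3:18,r4:9
  c8: CDB Add2=-54; issue MUL r0<-Mul1  regs: r0:Mul1,r1:Add1,r2:Mul2,r3:18,r4:9
  c9: CDB Add1=11; stall  regs: r0:Mul1,r1:11,r2:Mul2,r3:18,r4:9
  c10: CDB Mul2=112; issue MUL r2<-Mul2  regs: r0:Mul1,r1:11,r2:Mul2,r3:18,r4:9
  c11: -  regs: r0:Mul1,r1:11,r2:Mul2,r3:18,r4:9
  c12: -  regs: r0:Mul1,r1:11,r2:Mul2,r3:18,r4:9
  c13: -  regs: r0:Mul1,r1:11,r2:Mul2,r3:18,r4:9
  c14: -  regs: r0:Mul1,r1:11,r2:Mul2,r3:18,r4:9
  c15: CDB Mul1=1008  regs: r0:1008,r1:11,r2:Mul2,r3:18,r4:9
  c16: -  regs: r0:1008,r1:11,r2:Mul2,r3:18,r4:9
  c17: -  regs: r0:1008,r1:11,r2:Mul2,r3:18,r4:9
  c18: -  regs: r0:1008,r1:11,r2:Mul2,r3:18,r4:9

STATUS = VALUE 1008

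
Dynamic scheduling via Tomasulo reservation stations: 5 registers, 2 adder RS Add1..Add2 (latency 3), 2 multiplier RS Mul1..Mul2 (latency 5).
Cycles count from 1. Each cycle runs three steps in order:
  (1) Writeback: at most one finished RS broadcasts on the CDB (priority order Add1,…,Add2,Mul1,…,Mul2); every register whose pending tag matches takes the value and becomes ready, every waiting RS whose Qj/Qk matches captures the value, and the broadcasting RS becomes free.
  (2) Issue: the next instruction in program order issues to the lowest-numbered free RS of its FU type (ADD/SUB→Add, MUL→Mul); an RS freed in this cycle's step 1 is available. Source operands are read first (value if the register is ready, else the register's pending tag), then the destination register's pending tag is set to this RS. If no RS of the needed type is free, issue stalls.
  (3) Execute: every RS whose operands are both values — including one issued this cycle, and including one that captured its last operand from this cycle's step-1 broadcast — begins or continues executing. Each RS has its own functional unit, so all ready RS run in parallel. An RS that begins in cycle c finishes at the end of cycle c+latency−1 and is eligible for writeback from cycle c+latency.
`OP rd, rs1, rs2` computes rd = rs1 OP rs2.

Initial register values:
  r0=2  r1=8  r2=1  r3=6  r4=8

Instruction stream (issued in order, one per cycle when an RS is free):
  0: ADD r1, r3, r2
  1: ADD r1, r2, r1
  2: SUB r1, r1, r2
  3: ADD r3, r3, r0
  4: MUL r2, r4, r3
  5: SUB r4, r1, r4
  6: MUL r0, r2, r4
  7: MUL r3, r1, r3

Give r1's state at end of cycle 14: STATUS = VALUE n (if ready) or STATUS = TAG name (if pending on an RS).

STATUS = VALUE 7

c1: issue ADD r1<-Add1 | r0:2,r1:Add1,r2:1,r3:6,r4:8
c2: issue ADD r1<-Add2 | r0:2,r1:Add2,r2:1,r3:6,r4:8
c3: stall | r0:2,r1:Add2,r2:1,r3:6,r4:8
c4: CDB Add1=7; issue SUB r1<-Add1 | r0:2,r1:Add1,r2:1,r3:6,r4:8
c5: stall | r0:2,r1:Add1,r2:1,r3:6,r4:8
c6: stall | r0:2,r1:Add1,r2:1,r3:6,r4:8
c7: CDB Add2=8; issue ADD r3<-Add2 | r0:2,r1:Add1,r2:1,r3:Add2,r4:8
c8: issue MUL r2<-Mul1 | r0:2,r1:Add1,r2:Mul1,r3:Add2,r4:8
c9: stall | r0:2,r1:Add1,r2:Mul1,r3:Add2,r4:8
c10: CDB Add1=7; issue SUB r4<-Add1 | r0:2,r1:7,r2:Mul1,r3:Add2,r4:Add1
c11: CDB Add2=8; issue MUL r0<-Mul2 | r0:Mul2,r1:7,r2:Mul1,r3:8,r4:Add1
c12: stall | r0:Mul2,r1:7,r2:Mul1,r3:8,r4:Add1
c13: CDB Add1=-1; stall | r0:Mul2,r1:7,r2:Mul1,r3:8,r4:-1
c14: stall | r0:Mul2,r1:7,r2:Mul1,r3:8,r4:-1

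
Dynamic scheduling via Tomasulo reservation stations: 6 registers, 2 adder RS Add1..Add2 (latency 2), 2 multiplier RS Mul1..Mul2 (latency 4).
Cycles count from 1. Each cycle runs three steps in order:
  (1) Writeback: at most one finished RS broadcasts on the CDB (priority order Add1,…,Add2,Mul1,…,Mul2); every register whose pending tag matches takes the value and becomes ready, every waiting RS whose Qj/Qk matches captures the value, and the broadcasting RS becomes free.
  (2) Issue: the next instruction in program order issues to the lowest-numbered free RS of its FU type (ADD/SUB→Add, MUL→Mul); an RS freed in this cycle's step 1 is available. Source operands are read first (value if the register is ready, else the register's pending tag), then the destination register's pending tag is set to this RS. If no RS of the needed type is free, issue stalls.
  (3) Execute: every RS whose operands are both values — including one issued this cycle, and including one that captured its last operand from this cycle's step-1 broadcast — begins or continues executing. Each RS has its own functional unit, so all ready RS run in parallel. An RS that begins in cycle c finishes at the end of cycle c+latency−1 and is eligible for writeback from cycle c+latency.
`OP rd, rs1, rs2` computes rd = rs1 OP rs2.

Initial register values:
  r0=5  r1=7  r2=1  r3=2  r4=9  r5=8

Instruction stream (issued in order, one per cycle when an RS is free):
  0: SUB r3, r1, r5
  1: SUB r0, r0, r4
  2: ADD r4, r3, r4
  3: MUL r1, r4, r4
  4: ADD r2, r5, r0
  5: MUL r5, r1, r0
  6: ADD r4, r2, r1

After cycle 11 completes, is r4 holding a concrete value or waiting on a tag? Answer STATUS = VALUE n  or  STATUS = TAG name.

cycle 1: issue SUB r3<-Add1 // r0:5,r1:7,r2:1,r3:Add1,r4:9,r5:8
cycle 2: issue SUB r0<-Add2 // r0:Add2,r1:7,r2:1,r3:Add1,r4:9,r5:8
cycle 3: CDB Add1=-1; issue ADD r4<-Add1 // r0:Add2,r1:7,r2:1,r3:-1,r4:Add1,r5:8
cycle 4: CDB Add2=-4; issue MUL r1<-Mul1 // r0:-4,r1:Mul1,r2:1,r3:-1,r4:Add1,r5:8
cycle 5: CDB Add1=8; issue ADD r2<-Add1 // r0:-4,r1:Mul1,r2:Add1,r3:-1,r4:8,r5:8
cycle 6: issue MUL r5<-Mul2 // r0:-4,r1:Mul1,r2:Add1,r3:-1,r4:8,r5:Mul2
cycle 7: CDB Add1=4; issue ADD r4<-Add1 // r0:-4,r1:Mul1,r2:4,r3:-1,r4:Add1,r5:Mul2
cycle 8: - // r0:-4,r1:Mul1,r2:4,r3:-1,r4:Add1,r5:Mul2
cycle 9: CDB Mul1=64 // r0:-4,r1:64,r2:4,r3:-1,r4:Add1,r5:Mul2
cycle 10: - // r0:-4,r1:64,r2:4,r3:-1,r4:Add1,r5:Mul2
cycle 11: CDB Add1=68 // r0:-4,r1:64,r2:4,r3:-1,r4:68,r5:Mul2

STATUS = VALUE 68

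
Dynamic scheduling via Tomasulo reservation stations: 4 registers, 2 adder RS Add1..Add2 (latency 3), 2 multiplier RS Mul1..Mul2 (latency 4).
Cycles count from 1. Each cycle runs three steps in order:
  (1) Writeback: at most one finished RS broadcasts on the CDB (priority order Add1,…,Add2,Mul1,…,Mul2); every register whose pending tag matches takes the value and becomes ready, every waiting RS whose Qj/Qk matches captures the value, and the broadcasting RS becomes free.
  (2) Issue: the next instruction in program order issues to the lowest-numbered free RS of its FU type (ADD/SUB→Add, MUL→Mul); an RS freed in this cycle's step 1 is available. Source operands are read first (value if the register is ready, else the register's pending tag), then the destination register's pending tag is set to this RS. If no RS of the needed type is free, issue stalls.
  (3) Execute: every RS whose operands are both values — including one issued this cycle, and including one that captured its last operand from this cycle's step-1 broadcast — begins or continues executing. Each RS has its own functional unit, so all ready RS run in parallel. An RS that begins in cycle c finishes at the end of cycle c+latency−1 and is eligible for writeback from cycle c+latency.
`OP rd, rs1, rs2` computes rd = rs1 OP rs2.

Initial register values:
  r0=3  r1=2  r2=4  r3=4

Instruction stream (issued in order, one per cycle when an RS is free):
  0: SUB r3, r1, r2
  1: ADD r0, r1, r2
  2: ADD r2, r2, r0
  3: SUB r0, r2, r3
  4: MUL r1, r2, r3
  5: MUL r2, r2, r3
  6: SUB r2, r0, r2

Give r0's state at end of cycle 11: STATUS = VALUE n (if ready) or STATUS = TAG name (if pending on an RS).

  c1: issue SUB r3<-Add1  regs: r0:3,r1:2,r2:4,r3:Add1
  c2: issue ADD r0<-Add2  regs: r0:Add2,r1:2,r2:4,r3:Add1
  c3: stall  regs: r0:Add2,r1:2,r2:4,r3:Add1
  c4: CDB Add1=-2; issue ADD r2<-Add1  regs: r0:Add2,r1:2,r2:Add1,r3:-2
  c5: CDB Add2=6; issue SUB r0<-Add2  regs: r0:Add2,r1:2,r2:Add1,r3:-2
  c6: issue MUL r1<-Mul1  regs: r0:Add2,r1:Mul1,r2:Add1,r3:-2
  c7: issue MUL r2<-Mul2  regs: r0:Add2,r1:Mul1,r2:Mul2,r3:-2
  c8: CDB Add1=10; issue SUB r2<-Add1  regs: r0:Add2,r1:Mul1,r2:Add1,r3:-2
  c9: -  regs: r0:Add2,r1:Mul1,r2:Add1,r3:-2
  c10: -  regs: r0:Add2,r1:Mul1,r2:Add1,r3:-2
  c11: CDB Add2=12  regs: r0:12,r1:Mul1,r2:Add1,r3:-2

STATUS = VALUE 12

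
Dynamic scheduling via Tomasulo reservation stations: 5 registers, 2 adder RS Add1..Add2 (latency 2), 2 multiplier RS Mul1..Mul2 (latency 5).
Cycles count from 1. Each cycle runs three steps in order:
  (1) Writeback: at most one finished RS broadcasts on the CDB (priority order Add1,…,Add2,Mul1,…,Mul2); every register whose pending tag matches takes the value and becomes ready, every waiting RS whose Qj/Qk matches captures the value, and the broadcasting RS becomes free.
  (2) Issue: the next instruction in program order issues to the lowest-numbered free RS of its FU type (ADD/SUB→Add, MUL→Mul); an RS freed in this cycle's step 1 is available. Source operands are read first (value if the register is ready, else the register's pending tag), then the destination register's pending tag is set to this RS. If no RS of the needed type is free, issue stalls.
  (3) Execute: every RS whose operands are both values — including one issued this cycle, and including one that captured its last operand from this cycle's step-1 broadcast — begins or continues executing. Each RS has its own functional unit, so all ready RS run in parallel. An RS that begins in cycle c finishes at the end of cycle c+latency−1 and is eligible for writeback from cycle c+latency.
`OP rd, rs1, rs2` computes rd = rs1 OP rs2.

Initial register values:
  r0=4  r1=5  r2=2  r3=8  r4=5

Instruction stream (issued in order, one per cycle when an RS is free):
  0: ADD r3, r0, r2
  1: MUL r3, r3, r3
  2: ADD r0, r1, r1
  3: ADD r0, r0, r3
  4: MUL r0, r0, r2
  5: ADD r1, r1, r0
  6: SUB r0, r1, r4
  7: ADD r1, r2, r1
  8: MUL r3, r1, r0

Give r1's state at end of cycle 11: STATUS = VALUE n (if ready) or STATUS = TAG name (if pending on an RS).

  c1: issue ADD r3<-Add1  regs: r0:4,r1:5,r2:2,r3:Add1,r4:5
  c2: issue MUL r3<-Mul1  regs: r0:4,r1:5,r2:2,r3:Mul1,r4:5
  c3: CDB Add1=6; issue ADD r0<-Add1  regs: r0:Add1,r1:5,r2:2,r3:Mul1,r4:5
  c4: issue ADD r0<-Add2  regs: r0:Add2,r1:5,r2:2,r3:Mul1,r4:5
  c5: CDB Add1=10; issue MUL r0<-Mul2  regs: r0:Mul2,r1:5,r2:2,r3:Mul1,r4:5
  c6: issue ADD r1<-Add1  regs: r0:Mul2,r1:Add1,r2:2,r3:Mul1,r4:5
  c7: stall  regs: r0:Mul2,r1:Add1,r2:2,r3:Mul1,r4:5
  c8: CDB Mul1=36; stall  regs: r0:Mul2,r1:Add1,r2:2,r3:36,r4:5
  c9: stall  regs: r0:Mul2,r1:Add1,r2:2,r3:36,r4:5
  c10: CDB Add2=46; issue SUB r0<-Add2  regs: r0:Add2,r1:Add1,r2:2,r3:36,r4:5
  c11: stall  regs: r0:Add2,r1:Add1,r2:2,r3:36,r4:5

STATUS = TAG Add1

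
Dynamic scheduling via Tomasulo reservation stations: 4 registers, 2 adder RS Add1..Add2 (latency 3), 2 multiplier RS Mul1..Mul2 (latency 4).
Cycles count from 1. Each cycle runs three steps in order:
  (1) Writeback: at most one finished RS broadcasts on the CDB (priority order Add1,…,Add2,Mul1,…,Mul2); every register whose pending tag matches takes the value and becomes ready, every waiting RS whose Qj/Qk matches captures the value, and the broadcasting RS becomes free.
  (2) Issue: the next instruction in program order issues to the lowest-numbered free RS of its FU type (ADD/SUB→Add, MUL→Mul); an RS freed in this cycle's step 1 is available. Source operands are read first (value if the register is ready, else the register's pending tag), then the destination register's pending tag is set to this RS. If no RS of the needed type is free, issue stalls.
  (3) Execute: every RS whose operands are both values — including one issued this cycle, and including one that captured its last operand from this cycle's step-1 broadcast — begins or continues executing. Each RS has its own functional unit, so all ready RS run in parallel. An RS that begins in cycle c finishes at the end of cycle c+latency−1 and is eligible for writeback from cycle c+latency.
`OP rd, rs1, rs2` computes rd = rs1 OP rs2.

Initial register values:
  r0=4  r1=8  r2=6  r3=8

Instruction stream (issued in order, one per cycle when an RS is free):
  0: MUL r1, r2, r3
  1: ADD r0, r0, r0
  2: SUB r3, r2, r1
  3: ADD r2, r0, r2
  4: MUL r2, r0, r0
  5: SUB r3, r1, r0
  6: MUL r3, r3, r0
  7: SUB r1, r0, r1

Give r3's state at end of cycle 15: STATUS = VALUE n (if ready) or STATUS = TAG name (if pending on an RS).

STATUS = VALUE 320

cycle 1: issue MUL r1<-Mul1 // r0:4,r1:Mul1,r2:6,r3:8
cycle 2: issue ADD r0<-Add1 // r0:Add1,r1:Mul1,r2:6,r3:8
cycle 3: issue SUB r3<-Add2 // r0:Add1,r1:Mul1,r2:6,r3:Add2
cycle 4: stall // r0:Add1,r1:Mul1,r2:6,r3:Add2
cycle 5: CDB Add1=8; issue ADD r2<-Add1 // r0:8,r1:Mul1,r2:Add1,r3:Add2
cycle 6: CDB Mul1=48; issue MUL r2<-Mul1 // r0:8,r1:48,r2:Mul1,r3:Add2
cycle 7: stall // r0:8,r1:48,r2:Mul1,r3:Add2
cycle 8: CDB Add1=14; issue SUB r3<-Add1 // r0:8,r1:48,r2:Mul1,r3:Add1
cycle 9: CDB Add2=-42; issue MUL r3<-Mul2 // r0:8,r1:48,r2:Mul1,r3:Mul2
cycle 10: CDB Mul1=64; issue SUB r1<-Add2 // r0:8,r1:Add2,r2:64,r3:Mul2
cycle 11: CDB Add1=40 // r0:8,r1:Add2,r2:64,r3:Mul2
cycle 12: - // r0:8,r1:Add2,r2:64,r3:Mul2
cycle 13: CDB Add2=-40 // r0:8,r1:-40,r2:64,r3:Mul2
cycle 14: - // r0:8,r1:-40,r2:64,r3:Mul2
cycle 15: CDB Mul2=320 // r0:8,r1:-40,r2:64,r3:320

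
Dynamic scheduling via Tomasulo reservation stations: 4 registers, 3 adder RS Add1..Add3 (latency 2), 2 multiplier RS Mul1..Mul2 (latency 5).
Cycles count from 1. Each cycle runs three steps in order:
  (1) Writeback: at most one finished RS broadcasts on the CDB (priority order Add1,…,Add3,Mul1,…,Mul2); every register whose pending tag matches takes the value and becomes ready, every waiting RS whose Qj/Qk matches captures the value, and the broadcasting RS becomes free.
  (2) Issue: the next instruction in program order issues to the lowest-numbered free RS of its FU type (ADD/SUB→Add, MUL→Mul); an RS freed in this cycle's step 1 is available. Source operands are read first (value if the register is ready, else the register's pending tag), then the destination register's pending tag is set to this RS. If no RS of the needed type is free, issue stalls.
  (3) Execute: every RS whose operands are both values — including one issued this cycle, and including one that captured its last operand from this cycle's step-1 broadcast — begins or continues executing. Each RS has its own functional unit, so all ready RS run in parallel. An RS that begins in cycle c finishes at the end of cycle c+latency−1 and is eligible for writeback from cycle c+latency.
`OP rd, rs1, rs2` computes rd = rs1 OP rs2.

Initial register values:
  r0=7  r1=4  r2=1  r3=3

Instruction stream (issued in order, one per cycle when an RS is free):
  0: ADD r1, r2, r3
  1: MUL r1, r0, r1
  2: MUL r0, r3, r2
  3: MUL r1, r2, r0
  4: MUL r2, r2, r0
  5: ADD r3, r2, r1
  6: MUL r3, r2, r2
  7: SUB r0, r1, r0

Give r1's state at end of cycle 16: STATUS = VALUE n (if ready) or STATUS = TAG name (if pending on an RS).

  c1: issue ADD r1<-Add1  regs: r0:7,r1:Add1,r2:1,r3:3
  c2: issue MUL r1<-Mul1  regs: r0:7,r1:Mul1,r2:1,r3:3
  c3: CDB Add1=4; issue MUL r0<-Mul2  regs: r0:Mul2,r1:Mul1,r2:1,r3:3
  c4: stall  regs: r0:Mul2,r1:Mul1,r2:1,r3:3
  c5: stall  regs: r0:Mul2,r1:Mul1,r2:1,r3:3
  c6: stall  regs: r0:Mul2,r1:Mul1,r2:1,r3:3
  c7: stall  regs: r0:Mul2,r1:Mul1,r2:1,r3:3
  c8: CDB Mul1=28; issue MUL r1<-Mul1  regs: r0:Mul2,r1:Mul1,r2:1,r3:3
  c9: CDB Mul2=3; issue MUL r2<-Mul2  regs: r0:3,r1:Mul1,r2:Mul2,r3:3
  c10: issue ADD r3<-Add1  regs: r0:3,r1:Mul1,r2:Mul2,r3:Add1
  c11: stall  regs: r0:3,r1:Mul1,r2:Mul2,r3:Add1
  c12: stall  regs: r0:3,r1:Mul1,r2:Mul2,r3:Add1
  c13: stall  regs: r0:3,r1:Mul1,r2:Mul2,r3:Add1
  c14: CDB Mul1=3; issue MUL r3<-Mul1  regs: r0:3,r1:3,r2:Mul2,r3:Mul1
  c15: CDB Mul2=3; issue SUB r0<-Add2  regs: r0:Add2,r1:3,r2:3,r3:Mul1
  c16: -  regs: r0:Add2,r1:3,r2:3,r3:Mul1

STATUS = VALUE 3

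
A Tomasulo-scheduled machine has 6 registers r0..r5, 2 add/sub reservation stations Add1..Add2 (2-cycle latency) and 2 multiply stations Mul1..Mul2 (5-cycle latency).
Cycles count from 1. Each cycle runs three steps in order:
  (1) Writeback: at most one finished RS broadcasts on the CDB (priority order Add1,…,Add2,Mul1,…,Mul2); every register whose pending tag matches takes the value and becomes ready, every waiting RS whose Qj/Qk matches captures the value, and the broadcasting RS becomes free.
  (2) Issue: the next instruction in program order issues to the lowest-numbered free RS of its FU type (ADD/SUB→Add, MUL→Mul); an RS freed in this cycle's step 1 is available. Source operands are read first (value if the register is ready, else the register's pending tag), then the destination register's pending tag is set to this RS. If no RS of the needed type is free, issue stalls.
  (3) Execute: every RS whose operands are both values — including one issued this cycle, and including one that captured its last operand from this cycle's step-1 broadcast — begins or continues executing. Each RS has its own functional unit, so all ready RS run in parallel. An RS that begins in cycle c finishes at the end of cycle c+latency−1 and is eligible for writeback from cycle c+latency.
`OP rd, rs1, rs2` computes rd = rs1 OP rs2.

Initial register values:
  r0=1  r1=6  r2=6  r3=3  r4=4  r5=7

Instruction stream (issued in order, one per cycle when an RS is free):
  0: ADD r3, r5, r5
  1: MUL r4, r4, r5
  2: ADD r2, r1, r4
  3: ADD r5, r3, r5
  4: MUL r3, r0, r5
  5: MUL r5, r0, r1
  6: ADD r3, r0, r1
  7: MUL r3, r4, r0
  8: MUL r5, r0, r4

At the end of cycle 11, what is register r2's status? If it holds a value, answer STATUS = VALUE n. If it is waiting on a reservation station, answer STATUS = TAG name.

STATUS = VALUE 34

cycle 1: issue ADD r3<-Add1 // r0:1,r1:6,r2:6,r3:Add1,r4:4,r5:7
cycle 2: issue MUL r4<-Mul1 // r0:1,r1:6,r2:6,r3:Add1,r4:Mul1,r5:7
cycle 3: CDB Add1=14; issue ADD r2<-Add1 // r0:1,r1:6,r2:Add1,r3:14,r4:Mul1,r5:7
cycle 4: issue ADD r5<-Add2 // r0:1,r1:6,r2:Add1,r3:14,r4:Mul1,r5:Add2
cycle 5: issue MUL r3<-Mul2 // r0:1,r1:6,r2:Add1,r3:Mul2,r4:Mul1,r5:Add2
cycle 6: CDB Add2=21; stall // r0:1,r1:6,r2:Add1,r3:Mul2,r4:Mul1,r5:21
cycle 7: CDB Mul1=28; issue MUL r5<-Mul1 // r0:1,r1:6,r2:Add1,r3:Mul2,r4:28,r5:Mul1
cycle 8: issue ADD r3<-Add2 // r0:1,r1:6,r2:Add1,r3:Add2,r4:28,r5:Mul1
cycle 9: CDB Add1=34; stall // r0:1,r1:6,r2:34,r3:Add2,r4:28,r5:Mul1
cycle 10: CDB Add2=7; stall // r0:1,r1:6,r2:34,r3:7,r4:28,r5:Mul1
cycle 11: CDB Mul2=21; issue MUL r3<-Mul2 // r0:1,r1:6,r2:34,r3:Mul2,r4:28,r5:Mul1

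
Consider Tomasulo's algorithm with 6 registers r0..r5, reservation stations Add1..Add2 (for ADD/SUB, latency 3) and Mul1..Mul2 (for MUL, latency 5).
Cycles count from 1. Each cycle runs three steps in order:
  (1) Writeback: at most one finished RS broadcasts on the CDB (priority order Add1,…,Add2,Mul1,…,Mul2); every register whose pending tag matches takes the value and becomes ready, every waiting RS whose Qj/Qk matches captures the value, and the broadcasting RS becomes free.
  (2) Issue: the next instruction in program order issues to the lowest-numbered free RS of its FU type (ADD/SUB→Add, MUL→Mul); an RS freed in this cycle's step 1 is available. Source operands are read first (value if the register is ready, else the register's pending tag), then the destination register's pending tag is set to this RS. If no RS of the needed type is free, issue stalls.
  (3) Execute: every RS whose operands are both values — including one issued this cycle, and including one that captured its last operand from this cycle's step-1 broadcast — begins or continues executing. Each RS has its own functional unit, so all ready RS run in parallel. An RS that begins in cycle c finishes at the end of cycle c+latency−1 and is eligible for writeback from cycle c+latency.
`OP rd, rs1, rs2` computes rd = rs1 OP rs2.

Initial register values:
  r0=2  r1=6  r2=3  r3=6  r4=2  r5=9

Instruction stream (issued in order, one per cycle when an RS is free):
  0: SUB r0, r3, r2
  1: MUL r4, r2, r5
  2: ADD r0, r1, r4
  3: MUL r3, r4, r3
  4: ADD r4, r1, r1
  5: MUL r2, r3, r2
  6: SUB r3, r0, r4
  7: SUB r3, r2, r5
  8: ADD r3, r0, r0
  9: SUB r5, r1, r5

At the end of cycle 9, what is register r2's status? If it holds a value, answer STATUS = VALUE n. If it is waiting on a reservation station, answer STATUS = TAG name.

STATUS = TAG Mul1

cycle 1: issue SUB r0<-Add1 // r0:Add1,r1:6,r2:3,r3:6,r4:2,r5:9
cycle 2: issue MUL r4<-Mul1 // r0:Add1,r1:6,r2:3,r3:6,r4:Mul1,r5:9
cycle 3: issue ADD r0<-Add2 // r0:Add2,r1:6,r2:3,r3:6,r4:Mul1,r5:9
cycle 4: CDB Add1=3; issue MUL r3<-Mul2 // r0:Add2,r1:6,r2:3,r3:Mul2,r4:Mul1,r5:9
cycle 5: issue ADD r4<-Add1 // r0:Add2,r1:6,r2:3,r3:Mul2,r4:Add1,r5:9
cycle 6: stall // r0:Add2,r1:6,r2:3,r3:Mul2,r4:Add1,r5:9
cycle 7: CDB Mul1=27; issue MUL r2<-Mul1 // r0:Add2,r1:6,r2:Mul1,r3:Mul2,r4:Add1,r5:9
cycle 8: CDB Add1=12; issue SUB r3<-Add1 // r0:Add2,r1:6,r2:Mul1,r3:Add1,r4:12,r5:9
cycle 9: stall // r0:Add2,r1:6,r2:Mul1,r3:Add1,r4:12,r5:9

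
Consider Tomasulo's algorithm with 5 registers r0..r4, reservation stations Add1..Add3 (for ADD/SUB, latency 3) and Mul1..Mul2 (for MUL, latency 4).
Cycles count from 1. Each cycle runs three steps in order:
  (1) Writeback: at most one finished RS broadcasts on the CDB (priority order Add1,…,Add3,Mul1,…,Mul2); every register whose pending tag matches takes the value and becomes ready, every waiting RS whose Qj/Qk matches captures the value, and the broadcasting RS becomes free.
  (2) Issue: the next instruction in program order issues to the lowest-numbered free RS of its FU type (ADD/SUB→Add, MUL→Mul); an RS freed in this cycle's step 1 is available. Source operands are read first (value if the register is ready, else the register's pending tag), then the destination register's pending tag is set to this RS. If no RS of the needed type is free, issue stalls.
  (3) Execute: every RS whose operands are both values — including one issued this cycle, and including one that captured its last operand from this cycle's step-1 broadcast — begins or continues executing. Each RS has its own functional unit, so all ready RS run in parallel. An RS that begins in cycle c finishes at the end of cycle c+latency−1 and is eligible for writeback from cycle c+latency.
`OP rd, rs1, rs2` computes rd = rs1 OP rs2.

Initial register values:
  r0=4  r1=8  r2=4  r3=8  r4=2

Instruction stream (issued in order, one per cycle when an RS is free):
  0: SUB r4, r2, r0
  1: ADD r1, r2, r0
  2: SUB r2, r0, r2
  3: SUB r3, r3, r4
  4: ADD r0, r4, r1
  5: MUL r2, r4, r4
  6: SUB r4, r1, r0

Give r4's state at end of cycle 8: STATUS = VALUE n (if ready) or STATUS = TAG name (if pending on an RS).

STATUS = TAG Add1

c1: issue SUB r4<-Add1 | r0:4,r1:8,r2:4,r3:8,r4:Add1
c2: issue ADD r1<-Add2 | r0:4,r1:Add2,r2:4,r3:8,r4:Add1
c3: issue SUB r2<-Add3 | r0:4,r1:Add2,r2:Add3,r3:8,r4:Add1
c4: CDB Add1=0; issue SUB r3<-Add1 | r0:4,r1:Add2,r2:Add3,r3:Add1,r4:0
c5: CDB Add2=8; issue ADD r0<-Add2 | r0:Add2,r1:8,r2:Add3,r3:Add1,r4:0
c6: CDB Add3=0; issue MUL r2<-Mul1 | r0:Add2,r1:8,r2:Mul1,r3:Add1,r4:0
c7: CDB Add1=8; issue SUB r4<-Add1 | r0:Add2,r1:8,r2:Mul1,r3:8,r4:Add1
c8: CDB Add2=8 | r0:8,r1:8,r2:Mul1,r3:8,r4:Add1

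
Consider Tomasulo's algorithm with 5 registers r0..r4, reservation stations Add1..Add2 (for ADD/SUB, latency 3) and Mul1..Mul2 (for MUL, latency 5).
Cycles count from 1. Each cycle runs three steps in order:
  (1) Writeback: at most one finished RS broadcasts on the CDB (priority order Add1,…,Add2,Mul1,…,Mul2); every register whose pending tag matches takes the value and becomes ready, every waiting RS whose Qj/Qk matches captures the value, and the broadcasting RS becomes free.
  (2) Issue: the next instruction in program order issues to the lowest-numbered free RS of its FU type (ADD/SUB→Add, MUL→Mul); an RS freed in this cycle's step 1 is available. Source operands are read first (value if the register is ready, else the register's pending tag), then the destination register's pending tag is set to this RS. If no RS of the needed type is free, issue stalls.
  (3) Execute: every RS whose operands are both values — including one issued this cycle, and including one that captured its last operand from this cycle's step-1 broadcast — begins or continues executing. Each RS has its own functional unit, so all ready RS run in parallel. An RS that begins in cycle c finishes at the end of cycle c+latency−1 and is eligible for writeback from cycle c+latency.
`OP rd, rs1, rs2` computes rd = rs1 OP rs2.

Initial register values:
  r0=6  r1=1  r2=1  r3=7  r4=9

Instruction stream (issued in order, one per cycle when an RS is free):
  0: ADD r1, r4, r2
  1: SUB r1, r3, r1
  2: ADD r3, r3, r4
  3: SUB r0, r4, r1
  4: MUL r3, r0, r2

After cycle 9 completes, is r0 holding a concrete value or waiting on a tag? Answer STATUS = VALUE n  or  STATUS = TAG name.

STATUS = TAG Add1

c1: issue ADD r1<-Add1 | r0:6,r1:Add1,r2:1,r3:7,r4:9
c2: issue SUB r1<-Add2 | r0:6,r1:Add2,r2:1,r3:7,r4:9
c3: stall | r0:6,r1:Add2,r2:1,r3:7,r4:9
c4: CDB Add1=10; issue ADD r3<-Add1 | r0:6,r1:Add2,r2:1,r3:Add1,r4:9
c5: stall | r0:6,r1:Add2,r2:1,r3:Add1,r4:9
c6: stall | r0:6,r1:Add2,r2:1,r3:Add1,r4:9
c7: CDB Add1=16; issue SUB r0<-Add1 | r0:Add1,r1:Add2,r2:1,r3:16,r4:9
c8: CDB Add2=-3; issue MUL r3<-Mul1 | r0:Add1,r1:-3,r2:1,r3:Mul1,r4:9
c9: - | r0:Add1,r1:-3,r2:1,r3:Mul1,r4:9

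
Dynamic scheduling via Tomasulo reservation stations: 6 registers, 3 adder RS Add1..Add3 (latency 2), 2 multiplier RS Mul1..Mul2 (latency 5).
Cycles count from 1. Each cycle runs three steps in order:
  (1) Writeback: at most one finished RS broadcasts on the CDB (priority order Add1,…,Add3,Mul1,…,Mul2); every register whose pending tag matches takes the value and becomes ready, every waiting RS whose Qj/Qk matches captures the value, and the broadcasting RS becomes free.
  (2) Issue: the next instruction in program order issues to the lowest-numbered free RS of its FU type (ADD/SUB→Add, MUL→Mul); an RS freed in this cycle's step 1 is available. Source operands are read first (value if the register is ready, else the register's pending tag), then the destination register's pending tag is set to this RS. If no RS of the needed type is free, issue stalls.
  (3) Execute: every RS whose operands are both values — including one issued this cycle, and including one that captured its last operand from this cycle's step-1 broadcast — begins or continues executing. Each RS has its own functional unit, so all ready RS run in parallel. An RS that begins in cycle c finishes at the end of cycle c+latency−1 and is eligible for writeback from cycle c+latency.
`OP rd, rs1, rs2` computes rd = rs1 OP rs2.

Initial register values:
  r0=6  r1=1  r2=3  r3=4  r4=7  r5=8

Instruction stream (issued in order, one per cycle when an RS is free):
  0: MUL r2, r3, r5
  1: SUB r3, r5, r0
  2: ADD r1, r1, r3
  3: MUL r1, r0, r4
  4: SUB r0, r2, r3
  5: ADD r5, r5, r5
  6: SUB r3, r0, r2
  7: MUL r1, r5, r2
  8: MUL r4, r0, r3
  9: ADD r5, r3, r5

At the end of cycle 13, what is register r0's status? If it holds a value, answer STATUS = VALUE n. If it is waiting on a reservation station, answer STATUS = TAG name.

STATUS = VALUE 30

  c1: issue MUL r2<-Mul1  regs: r0:6,r1:1,r2:Mul1,r3:4,r4:7,r5:8
  c2: issue SUB r3<-Add1  regs: r0:6,r1:1,r2:Mul1,r3:Add1,r4:7,r5:8
  c3: issue ADD r1<-Add2  regs: r0:6,r1:Add2,r2:Mul1,r3:Add1,r4:7,r5:8
  c4: CDB Add1=2; issue MUL r1<-Mul2  regs: r0:6,r1:Mul2,r2:Mul1,r3:2,r4:7,r5:8
  c5: issue SUB r0<-Add1  regs: r0:Add1,r1:Mul2,r2:Mul1,r3:2,r4:7,r5:8
  c6: CDB Add2=3; issue ADD r5<-Add2  regs: r0:Add1,r1:Mul2,r2:Mul1,r3:2,r4:7,r5:Add2
  c7: CDB Mul1=32; issue SUB r3<-Add3  regs: r0:Add1,r1:Mul2,r2:32,r3:Add3,r4:7,r5:Add2
  c8: CDB Add2=16; issue MUL r1<-Mul1  regs: r0:Add1,r1:Mul1,r2:32,r3:Add3,r4:7,r5:16
  c9: CDB Add1=30; stall  regs: r0:30,r1:Mul1,r2:32,r3:Add3,r4:7,r5:16
  c10: CDB Mul2=42; issue MUL r4<-Mul2  regs: r0:30,r1:Mul1,r2:32,r3:Add3,r4:Mul2,r5:16
  c11: CDB Add3=-2; issue ADD r5<-Add1  regs: r0:30,r1:Mul1,r2:32,r3:-2,r4:Mul2,r5:Add1
  c12: -  regs: r0:30,r1:Mul1,r2:32,r3:-2,r4:Mul2,r5:Add1
  c13: CDB Add1=14  regs: r0:30,r1:Mul1,r2:32,r3:-2,r4:Mul2,r5:14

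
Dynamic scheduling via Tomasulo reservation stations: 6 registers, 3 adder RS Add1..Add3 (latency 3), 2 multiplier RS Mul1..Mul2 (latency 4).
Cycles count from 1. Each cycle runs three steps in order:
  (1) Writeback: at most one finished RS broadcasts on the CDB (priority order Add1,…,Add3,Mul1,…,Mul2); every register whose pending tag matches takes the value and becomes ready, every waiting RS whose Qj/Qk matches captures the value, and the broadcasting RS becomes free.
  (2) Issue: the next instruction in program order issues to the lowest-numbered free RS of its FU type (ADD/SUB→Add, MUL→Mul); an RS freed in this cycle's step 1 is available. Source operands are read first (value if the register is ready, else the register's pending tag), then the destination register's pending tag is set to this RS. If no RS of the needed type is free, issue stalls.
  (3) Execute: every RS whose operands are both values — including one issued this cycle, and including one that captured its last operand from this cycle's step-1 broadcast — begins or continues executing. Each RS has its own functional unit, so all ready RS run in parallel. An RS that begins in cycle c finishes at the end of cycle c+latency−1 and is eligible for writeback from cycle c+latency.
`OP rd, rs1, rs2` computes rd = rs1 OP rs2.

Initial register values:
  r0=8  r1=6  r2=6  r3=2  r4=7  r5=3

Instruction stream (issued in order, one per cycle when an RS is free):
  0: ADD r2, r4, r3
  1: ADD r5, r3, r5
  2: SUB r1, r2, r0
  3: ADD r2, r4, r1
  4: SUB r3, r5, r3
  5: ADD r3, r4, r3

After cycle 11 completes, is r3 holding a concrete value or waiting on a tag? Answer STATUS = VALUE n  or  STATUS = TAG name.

c1: issue ADD r2<-Add1 | r0:8,r1:6,r2:Add1,r3:2,r4:7,r5:3
c2: issue ADD r5<-Add2 | r0:8,r1:6,r2:Add1,r3:2,r4:7,r5:Add2
c3: issue SUB r1<-Add3 | r0:8,r1:Add3,r2:Add1,r3:2,r4:7,r5:Add2
c4: CDB Add1=9; issue ADD r2<-Add1 | r0:8,r1:Add3,r2:Add1,r3:2,r4:7,r5:Add2
c5: CDB Add2=5; issue SUB r3<-Add2 | r0:8,r1:Add3,r2:Add1,r3:Add2,r4:7,r5:5
c6: stall | r0:8,r1:Add3,r2:Add1,r3:Add2,r4:7,r5:5
c7: CDB Add3=1; issue ADD r3<-Add3 | r0:8,r1:1,r2:Add1,r3:Add3,r4:7,r5:5
c8: CDB Add2=3 | r0:8,r1:1,r2:Add1,r3:Add3,r4:7,r5:5
c9: - | r0:8,r1:1,r2:Add1,r3:Add3,r4:7,r5:5
c10: CDB Add1=8 | r0:8,r1:1,r2:8,r3:Add3,r4:7,r5:5
c11: CDB Add3=10 | r0:8,r1:1,r2:8,r3:10,r4:7,r5:5

STATUS = VALUE 10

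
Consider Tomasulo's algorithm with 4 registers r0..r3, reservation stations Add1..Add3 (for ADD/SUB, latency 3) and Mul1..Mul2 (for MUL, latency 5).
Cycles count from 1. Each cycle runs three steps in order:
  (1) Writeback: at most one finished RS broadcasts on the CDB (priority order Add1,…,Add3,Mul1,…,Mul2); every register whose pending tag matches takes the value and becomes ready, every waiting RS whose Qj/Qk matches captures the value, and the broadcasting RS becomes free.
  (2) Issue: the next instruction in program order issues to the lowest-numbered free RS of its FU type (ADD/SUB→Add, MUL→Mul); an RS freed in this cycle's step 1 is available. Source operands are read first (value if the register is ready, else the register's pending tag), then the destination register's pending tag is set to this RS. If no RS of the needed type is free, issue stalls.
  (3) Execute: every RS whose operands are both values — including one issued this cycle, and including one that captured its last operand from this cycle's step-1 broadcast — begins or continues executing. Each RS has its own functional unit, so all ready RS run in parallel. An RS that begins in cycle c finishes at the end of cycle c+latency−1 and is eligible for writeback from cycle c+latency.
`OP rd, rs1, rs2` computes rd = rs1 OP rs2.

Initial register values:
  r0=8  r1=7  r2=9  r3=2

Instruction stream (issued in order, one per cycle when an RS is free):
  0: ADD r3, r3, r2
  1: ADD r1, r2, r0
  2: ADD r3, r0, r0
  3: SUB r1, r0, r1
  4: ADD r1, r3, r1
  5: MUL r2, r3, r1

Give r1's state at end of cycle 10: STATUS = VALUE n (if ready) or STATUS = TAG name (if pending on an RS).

cycle 1: issue ADD r3<-Add1 // r0:8,r1:7,r2:9,r3:Add1
cycle 2: issue ADD r1<-Add2 // r0:8,r1:Add2,r2:9,r3:Add1
cycle 3: issue ADD r3<-Add3 // r0:8,r1:Add2,r2:9,r3:Add3
cycle 4: CDB Add1=11; issue SUB r1<-Add1 // r0:8,r1:Add1,r2:9,r3:Add3
cycle 5: CDB Add2=17; issue ADD r1<-Add2 // r0:8,r1:Add2,r2:9,r3:Add3
cycle 6: CDB Add3=16; issue MUL r2<-Mul1 // r0:8,r1:Add2,r2:Mul1,r3:16
cycle 7: - // r0:8,r1:Add2,r2:Mul1,r3:16
cycle 8: CDB Add1=-9 // r0:8,r1:Add2,r2:Mul1,r3:16
cycle 9: - // r0:8,r1:Add2,r2:Mul1,r3:16
cycle 10: - // r0:8,r1:Add2,r2:Mul1,r3:16

STATUS = TAG Add2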